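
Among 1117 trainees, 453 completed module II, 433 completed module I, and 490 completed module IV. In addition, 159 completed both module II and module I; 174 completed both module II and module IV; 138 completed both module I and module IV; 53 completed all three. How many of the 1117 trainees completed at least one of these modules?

Inclusion–exclusion gives
|union| = 453 + 433 + 490 − 159 − 174 − 138 + 53 = 958

958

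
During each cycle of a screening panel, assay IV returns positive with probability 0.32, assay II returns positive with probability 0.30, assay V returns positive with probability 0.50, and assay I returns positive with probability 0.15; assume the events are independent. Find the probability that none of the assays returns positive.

P(none) = (1 − 0.32) × (1 − 0.30) × (1 − 0.50) × (1 − 0.15) = 0.68 × 0.70 × 0.50 × 0.85 = 0.2023

0.2023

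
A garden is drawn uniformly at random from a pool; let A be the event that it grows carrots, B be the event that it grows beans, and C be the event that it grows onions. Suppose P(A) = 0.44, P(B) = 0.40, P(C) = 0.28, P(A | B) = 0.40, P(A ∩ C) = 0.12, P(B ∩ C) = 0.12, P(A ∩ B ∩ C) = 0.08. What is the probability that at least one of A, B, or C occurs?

0.80

P(A ∩ B) = P(B)·P(A|B) = 0.40 × 0.40 = 0.16
P(A ∪ B ∪ C) = 0.44 + 0.40 + 0.28 − 0.16 − 0.12 − 0.12 + 0.08 = 0.80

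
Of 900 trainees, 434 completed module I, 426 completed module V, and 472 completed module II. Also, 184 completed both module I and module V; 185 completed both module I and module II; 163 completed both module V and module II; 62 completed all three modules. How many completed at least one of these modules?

862

N(≥1) = 434 + 426 + 472 − 184 − 185 − 163 + 62 = 862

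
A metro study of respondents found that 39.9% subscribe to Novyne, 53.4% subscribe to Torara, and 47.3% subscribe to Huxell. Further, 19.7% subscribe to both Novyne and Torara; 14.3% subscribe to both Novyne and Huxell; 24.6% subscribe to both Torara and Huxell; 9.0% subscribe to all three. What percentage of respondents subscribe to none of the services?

P(≥1) = 39.9 + 53.4 + 47.3 − 19.7 − 14.3 − 24.6 + 9.0 = 91.0%
P(none) = 100% − 91.0% = 9.0%

9.0%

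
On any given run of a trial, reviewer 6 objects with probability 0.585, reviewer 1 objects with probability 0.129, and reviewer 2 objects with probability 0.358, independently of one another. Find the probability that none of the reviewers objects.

0.23206053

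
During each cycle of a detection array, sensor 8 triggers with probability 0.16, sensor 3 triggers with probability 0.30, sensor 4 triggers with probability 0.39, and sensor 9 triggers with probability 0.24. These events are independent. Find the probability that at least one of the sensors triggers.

Independence gives P(none) = ∏(1 − pᵢ).
P(none) = (1 − 0.16) × (1 − 0.30) × (1 − 0.39) × (1 − 0.24) = 0.84 × 0.70 × 0.61 × 0.76 = 0.2725968
P(at least one) = 1 − 0.2725968 = 0.7274032

0.7274032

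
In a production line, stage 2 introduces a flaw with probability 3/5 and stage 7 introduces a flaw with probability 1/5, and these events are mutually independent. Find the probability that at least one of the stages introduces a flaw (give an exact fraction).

17/25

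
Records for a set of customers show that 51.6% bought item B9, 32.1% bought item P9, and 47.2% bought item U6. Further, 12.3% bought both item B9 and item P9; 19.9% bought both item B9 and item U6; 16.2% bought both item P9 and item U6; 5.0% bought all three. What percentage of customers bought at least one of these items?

Using inclusion–exclusion:
P(≥1) = 51.6 + 32.1 + 47.2 − 12.3 − 19.9 − 16.2 + 5.0 = 87.5%

87.5%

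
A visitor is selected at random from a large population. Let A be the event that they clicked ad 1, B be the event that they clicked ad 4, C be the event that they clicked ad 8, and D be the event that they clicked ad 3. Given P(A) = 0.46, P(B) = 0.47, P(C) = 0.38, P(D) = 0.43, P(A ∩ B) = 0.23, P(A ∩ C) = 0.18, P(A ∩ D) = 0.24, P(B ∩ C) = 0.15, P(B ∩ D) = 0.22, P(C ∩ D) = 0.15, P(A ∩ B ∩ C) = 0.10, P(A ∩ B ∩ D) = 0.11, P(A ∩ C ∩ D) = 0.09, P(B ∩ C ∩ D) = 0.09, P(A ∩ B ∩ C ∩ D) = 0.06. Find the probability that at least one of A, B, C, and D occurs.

0.90

By inclusion-exclusion,
P(A ∪ B ∪ C ∪ D) = 0.46 + 0.47 + 0.38 + 0.43 − 0.23 − 0.18 − 0.24 − 0.15 − 0.22 − 0.15 + 0.10 + 0.11 + 0.09 + 0.09 − 0.06 = 0.90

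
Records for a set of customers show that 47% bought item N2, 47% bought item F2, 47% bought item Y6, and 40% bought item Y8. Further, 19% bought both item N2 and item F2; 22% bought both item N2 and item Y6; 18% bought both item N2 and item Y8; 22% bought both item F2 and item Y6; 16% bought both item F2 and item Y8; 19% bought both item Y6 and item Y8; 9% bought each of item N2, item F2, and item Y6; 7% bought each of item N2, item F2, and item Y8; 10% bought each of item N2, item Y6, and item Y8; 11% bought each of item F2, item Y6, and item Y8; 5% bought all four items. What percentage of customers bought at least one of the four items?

97%

P(at least one) = 47 + 47 + 47 + 40 − 19 − 22 − 18 − 22 − 16 − 19 + 9 + 7 + 10 + 11 − 5 = 97%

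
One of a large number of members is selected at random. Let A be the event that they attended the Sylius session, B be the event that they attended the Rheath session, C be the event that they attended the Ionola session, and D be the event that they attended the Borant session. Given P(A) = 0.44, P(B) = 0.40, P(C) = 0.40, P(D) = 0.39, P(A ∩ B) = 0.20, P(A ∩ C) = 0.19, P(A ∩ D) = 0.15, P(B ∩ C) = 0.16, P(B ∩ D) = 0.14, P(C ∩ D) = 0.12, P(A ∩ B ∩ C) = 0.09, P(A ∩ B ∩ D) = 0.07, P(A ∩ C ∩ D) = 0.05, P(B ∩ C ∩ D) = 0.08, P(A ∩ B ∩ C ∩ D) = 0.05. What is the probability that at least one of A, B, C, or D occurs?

Using inclusion–exclusion:
P(A ∪ B ∪ C ∪ D) = 0.44 + 0.40 + 0.40 + 0.39 − 0.20 − 0.19 − 0.15 − 0.16 − 0.14 − 0.12 + 0.09 + 0.07 + 0.05 + 0.08 − 0.05 = 0.91

0.91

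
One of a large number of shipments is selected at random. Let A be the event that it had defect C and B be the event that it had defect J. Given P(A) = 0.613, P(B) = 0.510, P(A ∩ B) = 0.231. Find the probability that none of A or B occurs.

0.108

Apply inclusion-exclusion:
P(A ∪ B) = 0.613 + 0.510 − 0.231 = 0.892
P(none) = 1 − 0.892 = 0.108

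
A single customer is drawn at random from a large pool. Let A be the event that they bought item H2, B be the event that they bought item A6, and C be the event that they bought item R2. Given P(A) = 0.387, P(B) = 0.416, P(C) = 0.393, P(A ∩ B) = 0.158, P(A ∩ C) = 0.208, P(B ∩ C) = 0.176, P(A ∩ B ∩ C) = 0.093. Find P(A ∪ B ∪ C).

P(A ∪ B ∪ C) = 0.387 + 0.416 + 0.393 − 0.158 − 0.208 − 0.176 + 0.093 = 0.747

0.747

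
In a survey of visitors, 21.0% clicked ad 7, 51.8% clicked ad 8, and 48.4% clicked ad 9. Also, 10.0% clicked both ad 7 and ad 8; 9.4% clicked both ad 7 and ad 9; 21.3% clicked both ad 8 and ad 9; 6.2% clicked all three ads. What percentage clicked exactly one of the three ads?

P(exactly one) = 21.0 + 51.8 + 48.4 − 2·10.0 − 2·9.4 − 2·21.3 + 3·6.2 = 58.4%

58.4%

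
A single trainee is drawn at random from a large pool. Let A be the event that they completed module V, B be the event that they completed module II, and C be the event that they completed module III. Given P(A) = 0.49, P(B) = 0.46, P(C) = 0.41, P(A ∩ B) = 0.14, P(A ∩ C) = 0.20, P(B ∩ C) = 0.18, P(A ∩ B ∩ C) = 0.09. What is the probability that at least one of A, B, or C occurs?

0.93

By inclusion-exclusion,
P(A ∪ B ∪ C) = 0.49 + 0.46 + 0.41 − 0.14 − 0.20 − 0.18 + 0.09 = 0.93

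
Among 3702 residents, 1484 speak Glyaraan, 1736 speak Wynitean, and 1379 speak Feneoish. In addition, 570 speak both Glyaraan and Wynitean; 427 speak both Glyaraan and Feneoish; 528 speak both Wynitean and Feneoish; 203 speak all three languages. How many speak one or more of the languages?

By inclusion-exclusion,
|union| = 1484 + 1736 + 1379 − 570 − 427 − 528 + 203 = 3277

3277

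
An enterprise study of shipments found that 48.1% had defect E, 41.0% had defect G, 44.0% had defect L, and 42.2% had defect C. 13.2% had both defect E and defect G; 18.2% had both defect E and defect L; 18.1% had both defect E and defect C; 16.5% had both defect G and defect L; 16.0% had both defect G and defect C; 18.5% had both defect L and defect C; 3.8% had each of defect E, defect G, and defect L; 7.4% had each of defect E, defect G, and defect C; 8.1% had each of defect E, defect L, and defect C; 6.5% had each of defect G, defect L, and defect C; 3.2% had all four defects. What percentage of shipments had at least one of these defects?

97.4%

Using inclusion–exclusion:
P(union) = 48.1 + 41.0 + 44.0 + 42.2 − 13.2 − 18.2 − 18.1 − 16.5 − 16.0 − 18.5 + 3.8 + 7.4 + 8.1 + 6.5 − 3.2 = 97.4%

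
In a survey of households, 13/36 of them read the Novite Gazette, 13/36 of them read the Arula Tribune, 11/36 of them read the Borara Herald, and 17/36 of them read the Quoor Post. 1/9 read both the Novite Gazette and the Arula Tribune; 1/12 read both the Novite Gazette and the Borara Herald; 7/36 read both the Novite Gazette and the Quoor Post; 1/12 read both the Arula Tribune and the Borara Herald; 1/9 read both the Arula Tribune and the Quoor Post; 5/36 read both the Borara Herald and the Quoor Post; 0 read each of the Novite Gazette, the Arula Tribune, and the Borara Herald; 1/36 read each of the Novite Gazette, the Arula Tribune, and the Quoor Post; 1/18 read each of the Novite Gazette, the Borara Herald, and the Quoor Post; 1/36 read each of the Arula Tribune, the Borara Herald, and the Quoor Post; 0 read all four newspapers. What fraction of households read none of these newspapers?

1/9

P(≥1) = 13/36 + 13/36 + 11/36 + 17/36 − 1/9 − 1/12 − 7/36 − 1/12 − 1/9 − 5/36 + 0 + 1/36 + 1/18 + 1/36 − 0 = 8/9
P(none) = 1 − 8/9 = 1/9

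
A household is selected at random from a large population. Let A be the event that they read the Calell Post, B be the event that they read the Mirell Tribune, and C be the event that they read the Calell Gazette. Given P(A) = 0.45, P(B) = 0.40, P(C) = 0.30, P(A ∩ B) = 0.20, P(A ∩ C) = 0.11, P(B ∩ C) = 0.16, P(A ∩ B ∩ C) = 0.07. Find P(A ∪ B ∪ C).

By inclusion-exclusion,
P(A ∪ B ∪ C) = 0.45 + 0.40 + 0.30 − 0.20 − 0.11 − 0.16 + 0.07 = 0.75

0.75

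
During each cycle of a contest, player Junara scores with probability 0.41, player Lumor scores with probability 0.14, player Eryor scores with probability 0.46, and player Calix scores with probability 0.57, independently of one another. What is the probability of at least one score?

P(none) = (1 − 0.41) × (1 − 0.14) × (1 − 0.46) × (1 − 0.57) = 0.59 × 0.86 × 0.54 × 0.43 = 0.11781828
P(at least one) = 1 − 0.11781828 = 0.88218172

0.88218172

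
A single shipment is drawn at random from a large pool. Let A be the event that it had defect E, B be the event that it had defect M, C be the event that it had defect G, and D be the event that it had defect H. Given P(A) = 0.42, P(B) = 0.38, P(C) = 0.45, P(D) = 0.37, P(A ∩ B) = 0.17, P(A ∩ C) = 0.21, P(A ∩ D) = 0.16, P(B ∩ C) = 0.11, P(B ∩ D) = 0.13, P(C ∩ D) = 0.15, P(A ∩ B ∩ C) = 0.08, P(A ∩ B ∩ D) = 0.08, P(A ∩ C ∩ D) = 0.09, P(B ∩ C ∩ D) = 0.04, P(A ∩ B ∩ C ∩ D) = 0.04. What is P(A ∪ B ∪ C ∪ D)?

0.94

Using inclusion–exclusion:
P(A ∪ B ∪ C ∪ D) = 0.42 + 0.38 + 0.45 + 0.37 − 0.17 − 0.21 − 0.16 − 0.11 − 0.13 − 0.15 + 0.08 + 0.08 + 0.09 + 0.04 − 0.04 = 0.94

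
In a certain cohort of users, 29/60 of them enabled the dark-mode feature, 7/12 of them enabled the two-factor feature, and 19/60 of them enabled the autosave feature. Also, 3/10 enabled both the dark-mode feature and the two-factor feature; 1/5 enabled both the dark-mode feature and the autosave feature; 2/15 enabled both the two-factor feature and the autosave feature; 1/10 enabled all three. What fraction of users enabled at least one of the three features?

P(union) = 29/60 + 7/12 + 19/60 − 3/10 − 1/5 − 2/15 + 1/10 = 17/20

17/20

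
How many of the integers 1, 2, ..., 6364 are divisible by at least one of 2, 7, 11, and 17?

4030

3182 + 909 + 578 + 374 − 454 − 289 − 187 − 82 − 53 − 34 + 41 + 26 + 17 + 4 − 2 = 4030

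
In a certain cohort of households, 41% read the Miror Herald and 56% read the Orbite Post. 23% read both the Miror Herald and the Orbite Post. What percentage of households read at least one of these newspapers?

P(≥1) = 41 + 56 − 23 = 74%

74%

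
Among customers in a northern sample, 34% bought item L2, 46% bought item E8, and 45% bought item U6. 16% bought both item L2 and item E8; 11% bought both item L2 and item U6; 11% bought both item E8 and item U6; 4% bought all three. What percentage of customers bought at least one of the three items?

Apply inclusion-exclusion:
P(≥1) = 34 + 46 + 45 − 16 − 11 − 11 + 4 = 91%

91%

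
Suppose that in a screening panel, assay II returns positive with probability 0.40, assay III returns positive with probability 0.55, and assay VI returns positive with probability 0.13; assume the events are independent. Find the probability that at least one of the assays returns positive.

0.7651

P(none) = (1 − 0.40) × (1 − 0.55) × (1 − 0.13) = 0.60 × 0.45 × 0.87 = 0.2349
P(at least one) = 1 − 0.2349 = 0.7651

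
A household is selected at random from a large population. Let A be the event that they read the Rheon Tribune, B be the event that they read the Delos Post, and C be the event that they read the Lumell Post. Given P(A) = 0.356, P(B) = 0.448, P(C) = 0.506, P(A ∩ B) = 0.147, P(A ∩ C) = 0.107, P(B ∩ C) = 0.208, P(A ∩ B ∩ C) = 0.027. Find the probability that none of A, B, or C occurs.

Using inclusion–exclusion:
P(A ∪ B ∪ C) = 0.356 + 0.448 + 0.506 − 0.147 − 0.107 − 0.208 + 0.027 = 0.875
P(none) = 1 − 0.875 = 0.125

0.125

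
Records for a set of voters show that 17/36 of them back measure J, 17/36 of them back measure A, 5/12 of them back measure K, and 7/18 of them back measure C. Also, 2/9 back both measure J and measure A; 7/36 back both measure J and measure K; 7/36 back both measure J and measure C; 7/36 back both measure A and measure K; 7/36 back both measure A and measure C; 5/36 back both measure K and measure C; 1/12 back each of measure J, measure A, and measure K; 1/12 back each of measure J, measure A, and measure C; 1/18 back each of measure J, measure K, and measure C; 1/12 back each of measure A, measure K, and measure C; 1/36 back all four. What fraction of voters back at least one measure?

8/9

Inclusion–exclusion gives
P(at least one) = 17/36 + 17/36 + 5/12 + 7/18 − 2/9 − 7/36 − 7/36 − 7/36 − 7/36 − 5/36 + 1/12 + 1/12 + 1/18 + 1/12 − 1/36 = 8/9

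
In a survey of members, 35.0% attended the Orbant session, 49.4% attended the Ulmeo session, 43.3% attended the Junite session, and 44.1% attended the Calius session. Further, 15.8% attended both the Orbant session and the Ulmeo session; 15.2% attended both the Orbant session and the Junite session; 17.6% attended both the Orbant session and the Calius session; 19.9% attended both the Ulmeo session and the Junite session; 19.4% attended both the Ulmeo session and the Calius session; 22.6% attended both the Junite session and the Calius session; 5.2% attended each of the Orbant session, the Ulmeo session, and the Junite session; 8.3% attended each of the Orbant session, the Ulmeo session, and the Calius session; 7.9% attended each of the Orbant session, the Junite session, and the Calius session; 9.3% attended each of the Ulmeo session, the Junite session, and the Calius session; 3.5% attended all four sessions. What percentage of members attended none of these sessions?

11.5%

By inclusion-exclusion,
P(union) = 35.0 + 49.4 + 43.3 + 44.1 − 15.8 − 15.2 − 17.6 − 19.9 − 19.4 − 22.6 + 5.2 + 8.3 + 7.9 + 9.3 − 3.5 = 88.5%
P(none) = 100% − 88.5% = 11.5%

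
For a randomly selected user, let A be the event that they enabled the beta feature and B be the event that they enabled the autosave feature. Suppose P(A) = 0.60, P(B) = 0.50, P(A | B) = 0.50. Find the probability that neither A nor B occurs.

0.15

P(A ∩ B) = P(B)·P(A|B) = 0.50 × 0.50 = 0.25
By inclusion-exclusion,
P(A ∪ B) = 0.60 + 0.50 − 0.25 = 0.85
P(none) = 1 − 0.85 = 0.15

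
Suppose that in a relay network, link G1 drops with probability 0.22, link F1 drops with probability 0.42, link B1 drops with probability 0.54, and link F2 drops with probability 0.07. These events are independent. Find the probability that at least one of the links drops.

0.80646328

Since the events are independent, P(none) is the product of the individual non-occurrence probabilities.
P(none) = (1 − 0.22) × (1 − 0.42) × (1 − 0.54) × (1 − 0.07) = 0.78 × 0.58 × 0.46 × 0.93 = 0.19353672
P(at least one) = 1 − 0.19353672 = 0.80646328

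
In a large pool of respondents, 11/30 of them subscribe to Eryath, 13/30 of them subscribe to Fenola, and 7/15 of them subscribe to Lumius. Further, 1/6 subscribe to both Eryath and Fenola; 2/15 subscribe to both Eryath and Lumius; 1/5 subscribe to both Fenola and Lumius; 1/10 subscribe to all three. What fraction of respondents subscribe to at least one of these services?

By inclusion–exclusion:
P(at least one) = 11/30 + 13/30 + 7/15 − 1/6 − 2/15 − 1/5 + 1/10 = 13/15

13/15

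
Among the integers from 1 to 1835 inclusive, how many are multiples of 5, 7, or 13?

Inclusion–exclusion gives
floor(1835/5) + floor(1835/7) + floor(1835/13) − floor(1835/35) − floor(1835/65) − floor(1835/91) + floor(1835/455) = 367 + 262 + 141 − 52 − 28 − 20 + 4 = 674

674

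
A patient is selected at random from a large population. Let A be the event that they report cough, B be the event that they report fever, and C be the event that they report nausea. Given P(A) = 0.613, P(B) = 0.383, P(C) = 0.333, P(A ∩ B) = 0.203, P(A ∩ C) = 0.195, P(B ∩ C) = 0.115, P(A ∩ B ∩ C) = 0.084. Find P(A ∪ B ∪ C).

Apply inclusion-exclusion:
P(A ∪ B ∪ C) = 0.613 + 0.383 + 0.333 − 0.203 − 0.195 − 0.115 + 0.084 = 0.900

0.900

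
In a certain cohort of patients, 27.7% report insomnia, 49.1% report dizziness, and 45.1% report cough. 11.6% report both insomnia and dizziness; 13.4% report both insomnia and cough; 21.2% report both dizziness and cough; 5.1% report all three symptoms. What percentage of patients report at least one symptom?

By inclusion-exclusion,
P(at least one) = 27.7 + 49.1 + 45.1 − 11.6 − 13.4 − 21.2 + 5.1 = 80.8%

80.8%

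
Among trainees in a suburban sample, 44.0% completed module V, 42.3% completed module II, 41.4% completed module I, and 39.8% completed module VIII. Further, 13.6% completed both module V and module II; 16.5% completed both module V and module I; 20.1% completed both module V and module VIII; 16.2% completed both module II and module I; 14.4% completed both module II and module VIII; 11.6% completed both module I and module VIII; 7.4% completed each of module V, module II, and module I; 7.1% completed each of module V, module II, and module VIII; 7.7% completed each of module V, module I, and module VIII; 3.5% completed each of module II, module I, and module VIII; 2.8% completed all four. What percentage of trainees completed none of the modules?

P(union) = 44.0 + 42.3 + 41.4 + 39.8 − 13.6 − 16.5 − 20.1 − 16.2 − 14.4 − 11.6 + 7.4 + 7.1 + 7.7 + 3.5 − 2.8 = 98.0%
P(none) = 100% − 98.0% = 2.0%

2.0%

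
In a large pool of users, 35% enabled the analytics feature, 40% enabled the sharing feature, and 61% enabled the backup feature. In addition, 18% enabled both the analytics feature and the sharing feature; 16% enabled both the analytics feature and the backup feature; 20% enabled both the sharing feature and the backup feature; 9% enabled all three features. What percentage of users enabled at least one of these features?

91%

P(at least one) = 35 + 40 + 61 − 18 − 16 − 20 + 9 = 91%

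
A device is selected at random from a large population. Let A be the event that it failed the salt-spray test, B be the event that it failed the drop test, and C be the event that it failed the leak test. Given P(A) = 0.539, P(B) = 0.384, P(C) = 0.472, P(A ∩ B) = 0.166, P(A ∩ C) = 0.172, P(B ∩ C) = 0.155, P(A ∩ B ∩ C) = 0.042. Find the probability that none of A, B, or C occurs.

0.056

P(A ∪ B ∪ C) = 0.539 + 0.384 + 0.472 − 0.166 − 0.172 − 0.155 + 0.042 = 0.944
P(none) = 1 − 0.944 = 0.056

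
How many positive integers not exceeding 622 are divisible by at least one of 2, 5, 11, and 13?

Inclusion–exclusion gives
floor(622/2) + floor(622/5) + floor(622/11) + floor(622/13) − floor(622/10) − floor(622/22) − floor(622/26) − floor(622/55) − floor(622/65) − floor(622/143) + floor(622/110) + floor(622/130) + floor(622/286) + floor(622/715) − floor(622/1430) = 311 + 124 + 56 + 47 − 62 − 28 − 23 − 11 − 9 − 4 + 5 + 4 + 2 + 0 − 0 = 412

412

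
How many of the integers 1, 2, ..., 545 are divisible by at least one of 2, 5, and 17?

340

Using inclusion–exclusion:
floor(545/2) + floor(545/5) + floor(545/17) − floor(545/10) − floor(545/34) − floor(545/85) + floor(545/170) = 272 + 109 + 32 − 54 − 16 − 6 + 3 = 340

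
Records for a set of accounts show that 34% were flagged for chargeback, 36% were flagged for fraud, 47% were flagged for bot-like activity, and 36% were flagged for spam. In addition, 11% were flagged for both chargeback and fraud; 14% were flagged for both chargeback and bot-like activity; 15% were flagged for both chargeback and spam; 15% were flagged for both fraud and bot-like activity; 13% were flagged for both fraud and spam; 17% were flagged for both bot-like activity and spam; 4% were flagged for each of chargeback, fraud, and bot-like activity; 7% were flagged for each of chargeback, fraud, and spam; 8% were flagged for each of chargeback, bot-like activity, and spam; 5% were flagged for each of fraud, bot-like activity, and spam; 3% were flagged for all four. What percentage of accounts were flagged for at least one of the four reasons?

89%

P(union) = 34 + 36 + 47 + 36 − 11 − 14 − 15 − 15 − 13 − 17 + 4 + 7 + 8 + 5 − 3 = 89%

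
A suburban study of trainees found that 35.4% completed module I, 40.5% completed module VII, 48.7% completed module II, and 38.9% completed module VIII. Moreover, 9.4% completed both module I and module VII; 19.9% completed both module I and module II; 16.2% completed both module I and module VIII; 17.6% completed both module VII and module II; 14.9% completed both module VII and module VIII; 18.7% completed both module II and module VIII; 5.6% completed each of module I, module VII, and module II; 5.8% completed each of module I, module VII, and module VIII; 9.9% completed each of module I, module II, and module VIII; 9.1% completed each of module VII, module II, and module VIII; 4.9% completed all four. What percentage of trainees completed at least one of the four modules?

92.3%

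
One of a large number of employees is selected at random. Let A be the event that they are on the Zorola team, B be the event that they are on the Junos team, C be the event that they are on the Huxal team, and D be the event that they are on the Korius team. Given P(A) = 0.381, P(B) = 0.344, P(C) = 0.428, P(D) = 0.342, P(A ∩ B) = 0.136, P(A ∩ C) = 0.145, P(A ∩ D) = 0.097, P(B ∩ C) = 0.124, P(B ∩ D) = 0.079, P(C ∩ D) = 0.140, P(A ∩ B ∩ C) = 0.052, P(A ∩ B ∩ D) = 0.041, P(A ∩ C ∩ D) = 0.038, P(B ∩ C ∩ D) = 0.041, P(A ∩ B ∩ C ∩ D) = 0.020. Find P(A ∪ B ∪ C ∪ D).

0.926

Inclusion–exclusion gives
P(A ∪ B ∪ C ∪ D) = 0.381 + 0.344 + 0.428 + 0.342 − 0.136 − 0.145 − 0.097 − 0.124 − 0.079 − 0.140 + 0.052 + 0.041 + 0.038 + 0.041 − 0.020 = 0.926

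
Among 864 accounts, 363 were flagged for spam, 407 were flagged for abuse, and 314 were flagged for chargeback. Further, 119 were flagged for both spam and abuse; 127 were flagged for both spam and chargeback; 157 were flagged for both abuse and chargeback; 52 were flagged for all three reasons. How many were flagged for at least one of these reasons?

|union| = 363 + 407 + 314 − 119 − 127 − 157 + 52 = 733

733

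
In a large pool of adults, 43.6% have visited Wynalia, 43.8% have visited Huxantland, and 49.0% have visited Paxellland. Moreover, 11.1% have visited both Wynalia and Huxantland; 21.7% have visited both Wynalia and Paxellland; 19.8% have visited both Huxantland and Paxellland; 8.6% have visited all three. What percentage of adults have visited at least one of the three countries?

92.4%

Using inclusion–exclusion:
P(union) = 43.6 + 43.8 + 49.0 − 11.1 − 21.7 − 19.8 + 8.6 = 92.4%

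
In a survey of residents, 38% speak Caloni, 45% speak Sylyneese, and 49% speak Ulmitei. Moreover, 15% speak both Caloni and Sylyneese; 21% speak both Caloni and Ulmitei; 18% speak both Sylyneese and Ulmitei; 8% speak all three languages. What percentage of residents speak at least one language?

86%

Using inclusion–exclusion:
P(≥1) = 38 + 45 + 49 − 15 − 21 − 18 + 8 = 86%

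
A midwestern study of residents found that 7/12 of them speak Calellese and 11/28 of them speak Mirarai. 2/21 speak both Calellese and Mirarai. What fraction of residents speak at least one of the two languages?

37/42

Inclusion–exclusion gives
P(union) = 7/12 + 11/28 − 2/21 = 37/42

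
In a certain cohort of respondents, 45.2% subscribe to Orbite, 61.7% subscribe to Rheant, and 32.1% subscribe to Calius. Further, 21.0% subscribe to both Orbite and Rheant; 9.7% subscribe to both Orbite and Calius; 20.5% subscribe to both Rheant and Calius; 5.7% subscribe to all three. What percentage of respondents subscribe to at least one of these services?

P(union) = 45.2 + 61.7 + 32.1 − 21.0 − 9.7 − 20.5 + 5.7 = 93.5%

93.5%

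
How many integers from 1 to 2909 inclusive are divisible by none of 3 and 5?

1552

floor(2909/3) + floor(2909/5) − floor(2909/15) = 969 + 581 − 193 = 1357
2909 − 1357 = 1552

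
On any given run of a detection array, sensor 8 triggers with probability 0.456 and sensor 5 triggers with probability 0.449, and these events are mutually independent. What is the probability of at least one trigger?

Independence gives P(none) = ∏(1 − pᵢ).
P(none) = (1 − 0.456) × (1 − 0.449) = 0.544 × 0.551 = 0.299744
P(at least one) = 1 − 0.299744 = 0.700256

0.700256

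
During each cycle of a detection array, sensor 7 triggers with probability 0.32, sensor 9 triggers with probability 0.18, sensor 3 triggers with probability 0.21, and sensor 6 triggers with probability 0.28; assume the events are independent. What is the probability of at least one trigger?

0.68283712

P(none) = (1 − 0.32) × (1 − 0.18) × (1 − 0.21) × (1 − 0.28) = 0.68 × 0.82 × 0.79 × 0.72 = 0.31716288
P(at least one) = 1 − 0.31716288 = 0.68283712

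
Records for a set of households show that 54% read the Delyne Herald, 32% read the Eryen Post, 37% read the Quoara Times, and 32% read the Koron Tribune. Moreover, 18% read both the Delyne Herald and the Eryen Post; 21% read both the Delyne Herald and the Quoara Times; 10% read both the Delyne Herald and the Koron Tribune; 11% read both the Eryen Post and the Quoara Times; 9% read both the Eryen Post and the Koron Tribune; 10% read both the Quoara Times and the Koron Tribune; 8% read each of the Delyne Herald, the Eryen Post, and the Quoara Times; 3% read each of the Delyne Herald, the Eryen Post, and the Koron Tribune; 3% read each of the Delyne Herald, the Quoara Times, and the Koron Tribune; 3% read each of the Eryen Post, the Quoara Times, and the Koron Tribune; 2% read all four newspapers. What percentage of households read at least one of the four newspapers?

By inclusion-exclusion,
P(union) = 54 + 32 + 37 + 32 − 18 − 21 − 10 − 11 − 9 − 10 + 8 + 3 + 3 + 3 − 2 = 91%

91%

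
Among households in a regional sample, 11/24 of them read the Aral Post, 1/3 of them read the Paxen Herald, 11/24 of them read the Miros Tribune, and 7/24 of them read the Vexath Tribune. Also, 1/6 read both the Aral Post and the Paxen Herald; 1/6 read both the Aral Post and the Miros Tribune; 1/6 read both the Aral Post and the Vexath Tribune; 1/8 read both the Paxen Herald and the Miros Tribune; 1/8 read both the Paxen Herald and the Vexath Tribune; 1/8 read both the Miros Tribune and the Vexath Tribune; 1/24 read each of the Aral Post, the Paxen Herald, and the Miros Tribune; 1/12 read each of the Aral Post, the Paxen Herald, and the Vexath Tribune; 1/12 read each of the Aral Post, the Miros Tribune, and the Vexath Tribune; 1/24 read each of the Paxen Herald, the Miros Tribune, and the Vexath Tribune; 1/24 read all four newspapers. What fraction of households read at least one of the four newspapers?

7/8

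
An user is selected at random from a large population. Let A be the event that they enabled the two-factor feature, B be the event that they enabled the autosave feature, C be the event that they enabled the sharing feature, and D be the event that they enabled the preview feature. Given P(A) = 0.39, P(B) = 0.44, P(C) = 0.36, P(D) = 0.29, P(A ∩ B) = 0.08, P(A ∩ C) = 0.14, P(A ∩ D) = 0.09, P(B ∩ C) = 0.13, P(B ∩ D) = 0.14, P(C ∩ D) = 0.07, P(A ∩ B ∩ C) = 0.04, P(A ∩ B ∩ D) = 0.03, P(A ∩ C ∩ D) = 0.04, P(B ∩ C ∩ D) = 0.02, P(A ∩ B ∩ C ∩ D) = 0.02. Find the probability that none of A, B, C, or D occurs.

P(A ∪ B ∪ C ∪ D) = 0.39 + 0.44 + 0.36 + 0.29 − 0.08 − 0.14 − 0.09 − 0.13 − 0.14 − 0.07 + 0.04 + 0.03 + 0.04 + 0.02 − 0.02 = 0.94
P(none) = 1 − 0.94 = 0.06

0.06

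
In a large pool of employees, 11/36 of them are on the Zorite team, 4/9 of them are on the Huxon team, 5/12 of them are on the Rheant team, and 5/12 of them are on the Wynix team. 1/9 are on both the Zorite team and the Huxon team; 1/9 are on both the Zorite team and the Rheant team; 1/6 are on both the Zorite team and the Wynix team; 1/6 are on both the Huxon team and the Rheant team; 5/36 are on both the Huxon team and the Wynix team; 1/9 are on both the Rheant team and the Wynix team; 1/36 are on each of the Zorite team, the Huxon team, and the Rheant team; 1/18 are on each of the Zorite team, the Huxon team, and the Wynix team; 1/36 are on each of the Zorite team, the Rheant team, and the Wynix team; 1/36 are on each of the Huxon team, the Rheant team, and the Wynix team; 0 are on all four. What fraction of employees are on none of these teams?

1/12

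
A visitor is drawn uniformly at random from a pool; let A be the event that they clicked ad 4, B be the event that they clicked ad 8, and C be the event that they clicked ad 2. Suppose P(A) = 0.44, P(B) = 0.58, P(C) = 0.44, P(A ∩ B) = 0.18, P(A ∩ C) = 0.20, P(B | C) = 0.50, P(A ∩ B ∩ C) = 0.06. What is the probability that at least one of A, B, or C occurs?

P(B ∩ C) = P(C)·P(B|C) = 0.44 × 0.50 = 0.22
P(A ∪ B ∪ C) = 0.44 + 0.58 + 0.44 − 0.18 − 0.20 − 0.22 + 0.06 = 0.92

0.92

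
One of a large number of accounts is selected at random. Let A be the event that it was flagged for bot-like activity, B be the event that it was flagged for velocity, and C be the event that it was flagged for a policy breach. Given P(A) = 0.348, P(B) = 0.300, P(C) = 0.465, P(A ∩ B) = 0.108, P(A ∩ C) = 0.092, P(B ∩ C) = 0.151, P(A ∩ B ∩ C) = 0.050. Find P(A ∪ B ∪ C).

By inclusion–exclusion:
P(A ∪ B ∪ C) = 0.348 + 0.300 + 0.465 − 0.108 − 0.092 − 0.151 + 0.050 = 0.812

0.812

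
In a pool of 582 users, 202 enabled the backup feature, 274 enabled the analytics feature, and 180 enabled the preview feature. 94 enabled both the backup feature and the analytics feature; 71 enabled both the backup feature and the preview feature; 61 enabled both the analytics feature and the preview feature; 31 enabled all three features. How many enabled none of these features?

By inclusion–exclusion:
|union| = 202 + 274 + 180 − 94 − 71 − 61 + 31 = 461
None: 582 − 461 = 121

121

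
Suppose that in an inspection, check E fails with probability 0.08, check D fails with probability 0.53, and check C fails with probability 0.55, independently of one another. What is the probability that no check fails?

0.19458

P(none) = (1 − 0.08) × (1 − 0.53) × (1 − 0.55) = 0.92 × 0.47 × 0.45 = 0.19458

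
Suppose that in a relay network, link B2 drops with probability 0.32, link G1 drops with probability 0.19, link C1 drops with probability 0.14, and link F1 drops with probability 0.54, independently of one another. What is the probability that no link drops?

P(none) = (1 − 0.32) × (1 − 0.19) × (1 − 0.14) × (1 − 0.54) = 0.68 × 0.81 × 0.86 × 0.46 = 0.21789648

0.21789648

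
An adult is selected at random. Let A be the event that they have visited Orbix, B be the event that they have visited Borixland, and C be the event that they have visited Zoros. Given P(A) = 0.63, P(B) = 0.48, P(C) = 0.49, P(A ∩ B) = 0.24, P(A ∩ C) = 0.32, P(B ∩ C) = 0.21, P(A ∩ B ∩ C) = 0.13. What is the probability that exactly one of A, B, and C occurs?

P(exactly one) = 0.63 + 0.48 + 0.49 − 2·0.24 − 2·0.32 − 2·0.21 + 3·0.13 = 0.45

0.45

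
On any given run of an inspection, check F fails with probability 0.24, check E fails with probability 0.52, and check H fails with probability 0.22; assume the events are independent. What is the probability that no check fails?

0.284544

Independence gives P(none) = ∏(1 − pᵢ).
P(none) = (1 − 0.24) × (1 − 0.52) × (1 − 0.22) = 0.76 × 0.48 × 0.78 = 0.284544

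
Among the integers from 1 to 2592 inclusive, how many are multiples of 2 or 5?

Apply inclusion-exclusion:
⌊2592/2⌋ + ⌊2592/5⌋ − ⌊2592/10⌋ = 1296 + 518 − 259 = 1555

1555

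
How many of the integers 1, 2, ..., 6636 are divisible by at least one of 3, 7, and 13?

3136

Apply inclusion-exclusion:
2212 + 948 + 510 − 316 − 170 − 72 + 24 = 3136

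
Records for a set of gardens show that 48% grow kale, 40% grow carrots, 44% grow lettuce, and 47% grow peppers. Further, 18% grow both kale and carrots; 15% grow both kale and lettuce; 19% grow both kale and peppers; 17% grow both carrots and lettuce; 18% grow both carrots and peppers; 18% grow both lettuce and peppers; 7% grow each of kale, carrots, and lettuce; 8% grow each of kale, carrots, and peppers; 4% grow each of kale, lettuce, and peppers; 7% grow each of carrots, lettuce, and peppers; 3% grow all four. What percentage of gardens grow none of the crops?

By inclusion-exclusion,
P(at least one) = 48 + 40 + 44 + 47 − 18 − 15 − 19 − 17 − 18 − 18 + 7 + 8 + 4 + 7 − 3 = 97%
P(none) = 100% − 97% = 3%

3%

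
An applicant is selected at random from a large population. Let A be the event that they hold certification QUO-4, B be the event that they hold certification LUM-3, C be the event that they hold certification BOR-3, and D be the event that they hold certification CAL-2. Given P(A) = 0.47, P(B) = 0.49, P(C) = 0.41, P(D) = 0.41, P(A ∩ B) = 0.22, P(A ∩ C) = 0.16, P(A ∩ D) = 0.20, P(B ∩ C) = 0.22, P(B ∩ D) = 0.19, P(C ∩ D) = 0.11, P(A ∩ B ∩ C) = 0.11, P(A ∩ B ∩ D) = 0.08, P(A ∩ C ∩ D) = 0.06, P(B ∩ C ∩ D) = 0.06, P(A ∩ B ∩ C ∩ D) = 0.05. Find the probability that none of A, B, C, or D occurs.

0.06

Using inclusion–exclusion:
P(A ∪ B ∪ C ∪ D) = 0.47 + 0.49 + 0.41 + 0.41 − 0.22 − 0.16 − 0.20 − 0.22 − 0.19 − 0.11 + 0.11 + 0.08 + 0.06 + 0.06 − 0.05 = 0.94
P(none) = 1 − 0.94 = 0.06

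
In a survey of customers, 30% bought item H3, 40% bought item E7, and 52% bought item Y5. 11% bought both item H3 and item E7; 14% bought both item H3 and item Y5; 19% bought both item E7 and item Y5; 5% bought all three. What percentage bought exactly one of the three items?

49%

By inclusion–exclusion (exactly-one form):
P(exactly one) = 30 + 40 + 52 − 2·11 − 2·14 − 2·19 + 3·5 = 49%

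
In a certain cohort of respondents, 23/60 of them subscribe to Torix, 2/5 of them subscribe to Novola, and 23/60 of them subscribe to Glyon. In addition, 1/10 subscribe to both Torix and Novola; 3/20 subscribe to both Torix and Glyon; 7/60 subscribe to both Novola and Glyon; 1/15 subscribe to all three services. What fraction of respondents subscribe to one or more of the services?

13/15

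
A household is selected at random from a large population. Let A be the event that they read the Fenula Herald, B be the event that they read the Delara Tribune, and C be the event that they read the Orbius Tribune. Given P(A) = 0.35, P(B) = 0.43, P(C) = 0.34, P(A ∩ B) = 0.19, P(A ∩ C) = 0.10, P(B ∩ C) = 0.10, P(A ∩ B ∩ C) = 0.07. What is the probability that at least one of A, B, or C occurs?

Apply inclusion-exclusion:
P(A ∪ B ∪ C) = 0.35 + 0.43 + 0.34 − 0.19 − 0.10 − 0.10 + 0.07 = 0.80

0.80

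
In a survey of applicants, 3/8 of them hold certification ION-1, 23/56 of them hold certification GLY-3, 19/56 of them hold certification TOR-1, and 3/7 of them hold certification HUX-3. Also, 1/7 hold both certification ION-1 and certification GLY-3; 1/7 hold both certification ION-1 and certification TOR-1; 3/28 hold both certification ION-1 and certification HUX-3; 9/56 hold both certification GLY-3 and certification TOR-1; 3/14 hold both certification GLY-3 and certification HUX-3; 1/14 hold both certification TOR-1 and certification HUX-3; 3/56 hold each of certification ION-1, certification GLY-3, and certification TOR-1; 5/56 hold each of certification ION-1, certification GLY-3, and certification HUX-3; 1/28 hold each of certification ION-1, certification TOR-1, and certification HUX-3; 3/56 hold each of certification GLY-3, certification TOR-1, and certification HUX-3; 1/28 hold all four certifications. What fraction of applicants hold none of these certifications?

5/56

Using inclusion–exclusion:
P(at least one) = 3/8 + 23/56 + 19/56 + 3/7 − 1/7 − 1/7 − 3/28 − 9/56 − 3/14 − 1/14 + 3/56 + 5/56 + 1/28 + 3/56 − 1/28 = 51/56
P(none) = 1 − 51/56 = 5/56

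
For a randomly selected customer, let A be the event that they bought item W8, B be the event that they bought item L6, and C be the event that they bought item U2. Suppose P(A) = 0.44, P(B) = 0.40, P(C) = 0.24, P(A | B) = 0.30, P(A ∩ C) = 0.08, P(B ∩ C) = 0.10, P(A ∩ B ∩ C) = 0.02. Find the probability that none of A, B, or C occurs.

0.20

P(A ∩ B) = P(B)·P(A|B) = 0.40 × 0.30 = 0.12
By inclusion-exclusion,
P(A ∪ B ∪ C) = 0.44 + 0.40 + 0.24 − 0.12 − 0.08 − 0.10 + 0.02 = 0.80
P(none) = 1 − 0.80 = 0.20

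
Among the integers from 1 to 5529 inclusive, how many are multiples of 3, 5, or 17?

2753

⌊5529/3⌋ + ⌊5529/5⌋ + ⌊5529/17⌋ − ⌊5529/15⌋ − ⌊5529/51⌋ − ⌊5529/85⌋ + ⌊5529/255⌋ = 1843 + 1105 + 325 − 368 − 108 − 65 + 21 = 2753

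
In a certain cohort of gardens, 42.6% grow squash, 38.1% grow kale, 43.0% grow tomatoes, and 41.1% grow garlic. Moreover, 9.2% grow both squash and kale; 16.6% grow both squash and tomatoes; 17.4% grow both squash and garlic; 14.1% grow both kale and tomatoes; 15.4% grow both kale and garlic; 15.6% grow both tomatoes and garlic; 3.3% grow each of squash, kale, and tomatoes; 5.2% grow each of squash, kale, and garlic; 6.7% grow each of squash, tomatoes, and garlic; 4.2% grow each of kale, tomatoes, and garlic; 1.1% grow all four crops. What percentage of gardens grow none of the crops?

5.2%

Using inclusion–exclusion:
P(at least one) = 42.6 + 38.1 + 43.0 + 41.1 − 9.2 − 16.6 − 17.4 − 14.1 − 15.4 − 15.6 + 3.3 + 5.2 + 6.7 + 4.2 − 1.1 = 94.8%
P(none) = 100% − 94.8% = 5.2%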